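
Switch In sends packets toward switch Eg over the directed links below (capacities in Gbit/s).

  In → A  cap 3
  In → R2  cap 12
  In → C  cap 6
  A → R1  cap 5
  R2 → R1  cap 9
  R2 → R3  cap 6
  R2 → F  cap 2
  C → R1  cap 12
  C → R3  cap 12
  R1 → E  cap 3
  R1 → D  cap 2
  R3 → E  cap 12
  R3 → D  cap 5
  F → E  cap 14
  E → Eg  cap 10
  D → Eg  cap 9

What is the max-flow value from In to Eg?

Augment In→A→R1→E→Eg: bottleneck 3, flow now 3.
Augment In→R2→R1→D→Eg: bottleneck 2, flow now 5.
Augment In→R2→R3→E→Eg: bottleneck 6, flow now 11.
Augment In→R2→F→E→Eg: bottleneck 1, flow now 12.
Augment In→C→R3→D→Eg: bottleneck 5, flow now 17.
No augmenting path remains; maximum flow = 17.
In the residual graph, reachable from In: {In, A, R2, C, R1, R3, F, E}.
Min-cut edges: R1→D (2), R3→D (5), E→Eg (10); capacity 2 + 5 + 10 = 17.
This cut is saturated, so no flow can exceed 17.

17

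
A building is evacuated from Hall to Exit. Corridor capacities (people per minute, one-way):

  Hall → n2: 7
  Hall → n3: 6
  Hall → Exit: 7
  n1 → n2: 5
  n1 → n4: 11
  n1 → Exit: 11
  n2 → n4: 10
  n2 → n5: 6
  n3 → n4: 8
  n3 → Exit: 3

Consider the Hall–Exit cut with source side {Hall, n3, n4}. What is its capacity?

Edges leaving {Hall, n3, n4}: Hall→n2 (7), Hall→Exit (7), n3→Exit (3).
Cut capacity = 7 + 7 + 3 = 17.

17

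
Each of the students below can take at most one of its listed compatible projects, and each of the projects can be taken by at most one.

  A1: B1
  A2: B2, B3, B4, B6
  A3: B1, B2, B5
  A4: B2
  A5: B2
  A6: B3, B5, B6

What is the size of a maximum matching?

5

Unit-capacity flow: source→left, listed edges, right→sink; max matching = max flow.
Augmenting path A1→B1 (+1); matched 1.
Augmenting path A2→B2 (+1); matched 2.
Augmenting path A3→B5 (+1); matched 3.
Augmenting path A6→B3 (+1); matched 4.
Augmenting path A4→B2→A2→B4 (+1); matched 5.
No augmenting path remains; maximum matching = 5.
König certificate: {A1, A2, A3, A6, B2} is a vertex cover of size 5 (every listed pair touches it), so no matching can be larger.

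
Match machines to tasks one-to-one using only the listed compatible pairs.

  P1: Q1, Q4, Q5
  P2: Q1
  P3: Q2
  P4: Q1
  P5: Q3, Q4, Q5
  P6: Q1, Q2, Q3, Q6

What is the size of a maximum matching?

Unit-capacity flow: source→left, listed edges, right→sink; max matching = max flow.
Augmenting path P1→Q1 (+1); matched 1.
Augmenting path P3→Q2 (+1); matched 2.
Augmenting path P5→Q3 (+1); matched 3.
Augmenting path P6→Q6 (+1); matched 4.
Augmenting path P2→Q1→P1→Q4 (+1); matched 5.
No augmenting path remains; maximum matching = 5.
König certificate: {P1, P3, P5, P6, Q1} is a vertex cover of size 5 (every listed pair touches it), so no matching can be larger.

5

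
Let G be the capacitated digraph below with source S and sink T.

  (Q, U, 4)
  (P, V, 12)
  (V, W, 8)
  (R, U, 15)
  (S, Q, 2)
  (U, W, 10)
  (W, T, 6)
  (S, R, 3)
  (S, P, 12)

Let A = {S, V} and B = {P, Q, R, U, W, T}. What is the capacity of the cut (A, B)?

25

Edges leaving {S, V}: S→P (12), S→Q (2), S→R (3), V→W (8).
Cut capacity = 12 + 2 + 3 + 8 = 25.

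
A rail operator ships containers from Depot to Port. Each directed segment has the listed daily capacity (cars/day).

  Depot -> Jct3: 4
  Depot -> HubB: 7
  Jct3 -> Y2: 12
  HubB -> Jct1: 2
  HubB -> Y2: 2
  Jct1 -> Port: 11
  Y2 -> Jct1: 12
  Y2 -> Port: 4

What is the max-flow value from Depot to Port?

8

Augment Depot→Jct3→Y2→Port: bottleneck 4, flow now 4.
Augment Depot→HubB→Jct1→Port: bottleneck 2, flow now 6.
Augment Depot→HubB→Y2→Jct1→Port: bottleneck 2, flow now 8.
No augmenting path remains; maximum flow = 8.
In the residual graph, reachable from Depot: {Depot, HubB}.
Min-cut edges: Depot→Jct3 (4), HubB→Jct1 (2), HubB→Y2 (2); capacity 4 + 2 + 2 = 8.
This cut is saturated, so no flow can exceed 8.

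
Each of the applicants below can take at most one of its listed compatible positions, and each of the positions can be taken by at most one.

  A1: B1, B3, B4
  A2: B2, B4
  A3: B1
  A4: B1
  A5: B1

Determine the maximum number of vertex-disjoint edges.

3

Unit-capacity flow: source→left, listed edges, right→sink; max matching = max flow.
Augmenting path A1→B1 (+1); matched 1.
Augmenting path A2→B2 (+1); matched 2.
Augmenting path A3→B1→A1→B3 (+1); matched 3.
No augmenting path remains; maximum matching = 3.
König certificate: {A1, A2, B1} is a vertex cover of size 3 (every listed pair touches it), so no matching can be larger.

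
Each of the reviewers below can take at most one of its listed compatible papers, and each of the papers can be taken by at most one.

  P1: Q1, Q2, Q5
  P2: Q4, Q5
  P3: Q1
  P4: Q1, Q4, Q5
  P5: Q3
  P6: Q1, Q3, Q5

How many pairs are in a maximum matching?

5

Unit-capacity flow: source→left, listed edges, right→sink; max matching = max flow.
Augmenting path P1→Q1 (+1); matched 1.
Augmenting path P2→Q4 (+1); matched 2.
Augmenting path P4→Q5 (+1); matched 3.
Augmenting path P5→Q3 (+1); matched 4.
Augmenting path P3→Q1→P1→Q2 (+1); matched 5.
No augmenting path remains; maximum matching = 5.
König certificate: {P1, Q1, Q3, Q4, Q5} is a vertex cover of size 5 (every listed pair touches it), so no matching can be larger.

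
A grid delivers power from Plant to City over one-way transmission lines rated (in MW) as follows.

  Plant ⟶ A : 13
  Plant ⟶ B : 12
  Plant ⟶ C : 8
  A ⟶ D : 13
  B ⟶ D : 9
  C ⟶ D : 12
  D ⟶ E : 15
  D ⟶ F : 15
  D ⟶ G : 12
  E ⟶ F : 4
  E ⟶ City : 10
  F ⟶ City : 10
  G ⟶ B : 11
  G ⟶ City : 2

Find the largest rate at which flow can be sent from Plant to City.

Augment Plant→A→D→E→City: bottleneck 10, flow now 10.
Augment Plant→A→D→F→City: bottleneck 3, flow now 13.
Augment Plant→B→D→F→City: bottleneck 7, flow now 20.
Augment Plant→B→D→G→City: bottleneck 2, flow now 22.
No augmenting path remains; maximum flow = 22.
In the residual graph, reachable from Plant: {Plant, A, B, C, D, E, F, G}.
Min-cut edges: E→City (10), F→City (10), G→City (2); capacity 10 + 10 + 2 = 22.
This cut is saturated, so no flow can exceed 22.

22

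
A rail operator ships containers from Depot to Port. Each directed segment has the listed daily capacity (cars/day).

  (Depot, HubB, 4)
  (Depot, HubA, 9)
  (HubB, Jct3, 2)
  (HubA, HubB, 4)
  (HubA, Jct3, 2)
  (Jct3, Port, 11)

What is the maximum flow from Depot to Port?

4

Augment Depot→HubB→Jct3→Port: bottleneck 2, flow now 2.
Augment Depot→HubA→Jct3→Port: bottleneck 2, flow now 4.
No augmenting path remains; maximum flow = 4.
In the residual graph, reachable from Depot: {Depot, HubB, HubA}.
Min-cut edges: HubB→Jct3 (2), HubA→Jct3 (2); capacity 2 + 2 = 4.
This cut is saturated, so no flow can exceed 4.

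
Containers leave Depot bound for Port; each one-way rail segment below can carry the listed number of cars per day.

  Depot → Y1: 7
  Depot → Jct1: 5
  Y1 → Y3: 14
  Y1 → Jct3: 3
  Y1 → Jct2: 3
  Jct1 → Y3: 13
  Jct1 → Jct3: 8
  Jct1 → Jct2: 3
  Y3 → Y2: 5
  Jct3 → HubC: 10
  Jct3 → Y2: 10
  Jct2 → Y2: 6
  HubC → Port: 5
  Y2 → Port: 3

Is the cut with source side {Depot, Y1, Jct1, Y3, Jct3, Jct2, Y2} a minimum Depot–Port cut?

No — its capacity is 13, but the minimum cut has capacity 8.

Given cut capacity: 10 + 3 = 13.
Augment Depot→Y1→Y3→Y2→Port: bottleneck 3, flow now 3.
Augment Depot→Y1→Jct3→HubC→Port: bottleneck 3, flow now 6.
Augment Depot→Jct1→Jct3→HubC→Port: bottleneck 2, flow now 8.
No augmenting path remains; maximum flow = 8.
In the residual graph, reachable from Depot: {Depot, Y1, Jct1, Y3, Jct3, Jct2, HubC, Y2}.
Min-cut edges: HubC→Port (5), Y2→Port (3); capacity 5 + 3 = 8.
Cut capacity 13 exceeds the max flow 8, so it is not minimum.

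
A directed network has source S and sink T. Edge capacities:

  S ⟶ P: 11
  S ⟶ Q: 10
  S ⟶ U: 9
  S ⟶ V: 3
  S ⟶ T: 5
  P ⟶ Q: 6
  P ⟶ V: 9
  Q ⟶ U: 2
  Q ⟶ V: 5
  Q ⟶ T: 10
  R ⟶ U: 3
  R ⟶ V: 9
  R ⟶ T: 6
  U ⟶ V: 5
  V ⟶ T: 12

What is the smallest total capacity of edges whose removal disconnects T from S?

27

Augment S→T: bottleneck 5, flow now 5.
Augment S→Q→T: bottleneck 10, flow now 15.
Augment S→V→T: bottleneck 3, flow now 18.
Augment S→P→V→T: bottleneck 9, flow now 27.
No augmenting path remains; maximum flow = 27.
By max-flow min-cut, the minimum cut capacity equals the max flow.
In the residual graph, reachable from S: {S, P, Q, U, V}.
Min-cut edges: S→T (5), Q→T (10), V→T (12); capacity 5 + 10 + 12 = 27.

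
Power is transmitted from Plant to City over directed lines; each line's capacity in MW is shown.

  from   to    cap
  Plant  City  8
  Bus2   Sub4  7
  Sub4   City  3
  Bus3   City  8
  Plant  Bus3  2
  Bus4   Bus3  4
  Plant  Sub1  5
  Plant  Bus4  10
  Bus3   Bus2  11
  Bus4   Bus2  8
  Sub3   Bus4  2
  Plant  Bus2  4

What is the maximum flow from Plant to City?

Augment Plant→City: bottleneck 8, flow now 8.
Augment Plant→Bus3→City: bottleneck 2, flow now 10.
Augment Plant→Bus4→Bus3→City: bottleneck 4, flow now 14.
Augment Plant→Bus2→Sub4→City: bottleneck 3, flow now 17.
No augmenting path remains; maximum flow = 17.
In the residual graph, reachable from Plant: {Plant, Bus4, Sub1, Bus2, Sub4}.
Min-cut edges: Plant→Bus3 (2), Plant→City (8), Bus4→Bus3 (4), Sub4→City (3); capacity 2 + 8 + 4 + 3 = 17.
This cut is saturated, so no flow can exceed 17.

17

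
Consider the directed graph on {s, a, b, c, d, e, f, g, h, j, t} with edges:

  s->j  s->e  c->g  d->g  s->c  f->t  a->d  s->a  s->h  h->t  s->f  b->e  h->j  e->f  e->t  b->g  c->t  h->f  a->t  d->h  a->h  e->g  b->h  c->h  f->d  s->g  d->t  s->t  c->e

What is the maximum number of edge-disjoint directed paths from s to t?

Assign every edge capacity 1; by Menger, the answer equals the max flow.
Path s→t (+1); total 1.
Path s→a→t (+1); total 2.
Path s→c→t (+1); total 3.
Path s→e→t (+1); total 4.
Path s→f→t (+1); total 5.
Path s→h→t (+1); total 6.
No residual s→t path; max flow = 6.
Certifying cut of size 6: {s→a, s→c, s→e, s→f, s→h, s→t}.

6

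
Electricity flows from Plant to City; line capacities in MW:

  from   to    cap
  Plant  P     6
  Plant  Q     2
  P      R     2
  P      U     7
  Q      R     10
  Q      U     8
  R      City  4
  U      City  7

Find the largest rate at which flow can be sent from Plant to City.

8

Augment Plant→P→R→City: bottleneck 2, flow now 2.
Augment Plant→P→U→City: bottleneck 4, flow now 6.
Augment Plant→Q→R→City: bottleneck 2, flow now 8.
No augmenting path remains; maximum flow = 8.
In the residual graph, reachable from Plant: {Plant}.
Min-cut edges: Plant→P (6), Plant→Q (2); capacity 6 + 2 = 8.
This cut is saturated, so no flow can exceed 8.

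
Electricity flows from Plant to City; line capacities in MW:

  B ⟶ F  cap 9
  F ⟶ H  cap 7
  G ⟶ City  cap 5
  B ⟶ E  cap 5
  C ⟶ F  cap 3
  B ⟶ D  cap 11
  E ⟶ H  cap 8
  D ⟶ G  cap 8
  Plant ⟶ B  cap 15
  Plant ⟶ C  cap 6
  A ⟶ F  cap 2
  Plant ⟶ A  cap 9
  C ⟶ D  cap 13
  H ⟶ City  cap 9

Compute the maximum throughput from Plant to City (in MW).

14

Augment Plant→A→F→H→City: bottleneck 2, flow now 2.
Augment Plant→B→D→G→City: bottleneck 5, flow now 7.
Augment Plant→B→E→H→City: bottleneck 5, flow now 12.
Augment Plant→B→F→H→City: bottleneck 2, flow now 14.
No augmenting path remains; maximum flow = 14.
In the residual graph, reachable from Plant: {Plant, A, B, C, D, E, F, G, H}.
Min-cut edges: G→City (5), H→City (9); capacity 5 + 9 = 14.
This cut is saturated, so no flow can exceed 14.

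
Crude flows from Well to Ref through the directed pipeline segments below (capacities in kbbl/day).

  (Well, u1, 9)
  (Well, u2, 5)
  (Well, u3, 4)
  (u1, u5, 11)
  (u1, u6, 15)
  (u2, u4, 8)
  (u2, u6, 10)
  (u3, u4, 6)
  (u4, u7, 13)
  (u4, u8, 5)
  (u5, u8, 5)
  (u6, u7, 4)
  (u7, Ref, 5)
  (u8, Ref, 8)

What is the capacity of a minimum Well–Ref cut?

13

Augment Well→u1→u5→u8→Ref: bottleneck 5, flow now 5.
Augment Well→u1→u6→u7→Ref: bottleneck 4, flow now 9.
Augment Well→u2→u4→u7→Ref: bottleneck 1, flow now 10.
Augment Well→u2→u4→u8→Ref: bottleneck 3, flow now 13.
No augmenting path remains; maximum flow = 13.
By max-flow min-cut, the minimum cut capacity equals the max flow.
In the residual graph, reachable from Well: {Well, u1, u2, u3, u4, u5, u6, u7, u8}.
Min-cut edges: u7→Ref (5), u8→Ref (8); capacity 5 + 8 = 13.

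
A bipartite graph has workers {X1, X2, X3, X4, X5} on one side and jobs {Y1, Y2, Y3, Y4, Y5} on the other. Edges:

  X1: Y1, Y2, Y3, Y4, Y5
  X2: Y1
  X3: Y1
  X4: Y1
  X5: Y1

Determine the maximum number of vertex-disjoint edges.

Unit-capacity flow: source→left, listed edges, right→sink; max matching = max flow.
Augmenting path X1→Y1 (+1); matched 1.
Augmenting path X2→Y1→X1→Y2 (+1); matched 2.
No augmenting path remains; maximum matching = 2.
König certificate: {X1, Y1} is a vertex cover of size 2 (every listed pair touches it), so no matching can be larger.

2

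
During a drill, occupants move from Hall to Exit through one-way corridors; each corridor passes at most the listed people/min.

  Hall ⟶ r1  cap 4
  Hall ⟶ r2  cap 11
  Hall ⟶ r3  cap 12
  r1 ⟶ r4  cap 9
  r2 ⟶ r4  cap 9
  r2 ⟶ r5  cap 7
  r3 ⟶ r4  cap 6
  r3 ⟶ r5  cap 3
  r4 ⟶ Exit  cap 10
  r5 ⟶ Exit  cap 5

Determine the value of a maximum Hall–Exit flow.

Augment Hall→r1→r4→Exit: bottleneck 4, flow now 4.
Augment Hall→r2→r4→Exit: bottleneck 6, flow now 10.
Augment Hall→r2→r5→Exit: bottleneck 5, flow now 15.
No augmenting path remains; maximum flow = 15.
In the residual graph, reachable from Hall: {Hall, r1, r2, r3, r4, r5}.
Min-cut edges: r4→Exit (10), r5→Exit (5); capacity 10 + 5 = 15.
This cut is saturated, so no flow can exceed 15.

15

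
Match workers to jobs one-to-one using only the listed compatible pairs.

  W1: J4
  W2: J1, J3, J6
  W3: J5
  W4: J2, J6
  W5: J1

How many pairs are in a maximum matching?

Unit-capacity flow: source→left, listed edges, right→sink; max matching = max flow.
Augmenting path W1→J4 (+1); matched 1.
Augmenting path W2→J1 (+1); matched 2.
Augmenting path W3→J5 (+1); matched 3.
Augmenting path W4→J2 (+1); matched 4.
Augmenting path W5→J1→W2→J3 (+1); matched 5.
No augmenting path remains; maximum matching = 5.
König certificate: {W1, W2, W3, W4, W5} is a vertex cover of size 5 (every listed pair touches it), so no matching can be larger.

5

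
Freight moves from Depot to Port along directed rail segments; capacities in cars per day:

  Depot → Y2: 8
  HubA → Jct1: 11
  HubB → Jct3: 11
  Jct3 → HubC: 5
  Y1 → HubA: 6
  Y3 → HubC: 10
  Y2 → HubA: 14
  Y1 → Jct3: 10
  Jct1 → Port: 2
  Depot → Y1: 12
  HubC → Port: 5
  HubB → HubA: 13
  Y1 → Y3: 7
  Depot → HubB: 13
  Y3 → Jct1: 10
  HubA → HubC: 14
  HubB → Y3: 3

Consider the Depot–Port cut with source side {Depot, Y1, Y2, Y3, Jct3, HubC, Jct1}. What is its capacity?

40

Edges leaving {Depot, Y1, Y2, Y3, Jct3, HubC, Jct1}: Depot→HubB (13), Y1→HubA (6), Y2→HubA (14), HubC→Port (5), Jct1→Port (2).
Cut capacity = 13 + 6 + 14 + 5 + 2 = 40.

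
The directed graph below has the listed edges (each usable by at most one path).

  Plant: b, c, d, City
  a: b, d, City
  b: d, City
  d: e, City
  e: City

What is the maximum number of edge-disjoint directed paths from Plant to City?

Assign every edge capacity 1; by Menger, the answer equals the max flow.
Path Plant→City (+1); total 1.
Path Plant→b→City (+1); total 2.
Path Plant→d→City (+1); total 3.
No residual Plant→City path; max flow = 3.
Certifying cut of size 3: {Plant→City, Plant→b, Plant→d}.

3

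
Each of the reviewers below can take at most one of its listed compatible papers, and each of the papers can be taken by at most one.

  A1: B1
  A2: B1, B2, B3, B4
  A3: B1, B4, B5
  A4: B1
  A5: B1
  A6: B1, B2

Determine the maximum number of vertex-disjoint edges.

Unit-capacity flow: source→left, listed edges, right→sink; max matching = max flow.
Augmenting path A1→B1 (+1); matched 1.
Augmenting path A2→B2 (+1); matched 2.
Augmenting path A3→B4 (+1); matched 3.
Augmenting path A6→B2→A2→B3 (+1); matched 4.
No augmenting path remains; maximum matching = 4.
König certificate: {A2, A3, A6, B1} is a vertex cover of size 4 (every listed pair touches it), so no matching can be larger.

4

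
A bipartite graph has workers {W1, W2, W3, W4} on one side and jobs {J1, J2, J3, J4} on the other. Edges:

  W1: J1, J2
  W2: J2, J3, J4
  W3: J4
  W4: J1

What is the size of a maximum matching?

4

Unit-capacity flow: source→left, listed edges, right→sink; max matching = max flow.
Augmenting path W1→J1 (+1); matched 1.
Augmenting path W2→J2 (+1); matched 2.
Augmenting path W3→J4 (+1); matched 3.
Augmenting path W4→J1→W1→J2→W2→J3 (+1); matched 4.
No augmenting path remains; maximum matching = 4.
König certificate: {W1, W2, W3, W4} is a vertex cover of size 4 (every listed pair touches it), so no matching can be larger.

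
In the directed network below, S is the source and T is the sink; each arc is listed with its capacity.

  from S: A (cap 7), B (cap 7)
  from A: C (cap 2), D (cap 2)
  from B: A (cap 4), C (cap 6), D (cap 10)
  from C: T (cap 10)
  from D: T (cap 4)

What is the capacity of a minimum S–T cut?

Augment S→A→C→T: bottleneck 2, flow now 2.
Augment S→A→D→T: bottleneck 2, flow now 4.
Augment S→B→C→T: bottleneck 6, flow now 10.
Augment S→B→D→T: bottleneck 1, flow now 11.
No augmenting path remains; maximum flow = 11.
By max-flow min-cut, the minimum cut capacity equals the max flow.
In the residual graph, reachable from S: {S, A}.
Min-cut edges: S→B (7), A→C (2), A→D (2); capacity 7 + 2 + 2 = 11.

11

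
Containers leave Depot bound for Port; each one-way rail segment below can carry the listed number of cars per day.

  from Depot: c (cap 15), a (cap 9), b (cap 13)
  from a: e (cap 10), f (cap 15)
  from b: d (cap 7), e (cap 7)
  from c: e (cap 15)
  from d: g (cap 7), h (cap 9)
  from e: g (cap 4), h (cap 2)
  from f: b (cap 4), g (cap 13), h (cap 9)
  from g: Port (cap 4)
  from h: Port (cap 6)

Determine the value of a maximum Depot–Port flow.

10

Augment Depot→a→e→g→Port: bottleneck 4, flow now 4.
Augment Depot→a→e→h→Port: bottleneck 2, flow now 6.
Augment Depot→a→f→h→Port: bottleneck 3, flow now 9.
Augment Depot→b→d→h→Port: bottleneck 1, flow now 10.
No augmenting path remains; maximum flow = 10.
In the residual graph, reachable from Depot: {Depot, a, b, c, d, e, f, g, h}.
Min-cut edges: g→Port (4), h→Port (6); capacity 4 + 6 = 10.
This cut is saturated, so no flow can exceed 10.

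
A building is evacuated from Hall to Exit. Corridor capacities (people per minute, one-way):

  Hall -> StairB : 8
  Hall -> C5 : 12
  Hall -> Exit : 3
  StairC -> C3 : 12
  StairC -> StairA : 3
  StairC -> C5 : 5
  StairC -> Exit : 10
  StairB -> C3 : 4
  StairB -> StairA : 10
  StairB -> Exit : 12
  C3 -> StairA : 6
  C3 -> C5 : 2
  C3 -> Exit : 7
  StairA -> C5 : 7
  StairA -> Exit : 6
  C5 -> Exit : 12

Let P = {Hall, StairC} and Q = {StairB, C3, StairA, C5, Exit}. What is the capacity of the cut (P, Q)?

53

Edges leaving {Hall, StairC}: Hall→StairB (8), Hall→C5 (12), Hall→Exit (3), StairC→C3 (12), StairC→StairA (3), StairC→C5 (5), StairC→Exit (10).
Cut capacity = 8 + 12 + 3 + 12 + 3 + 5 + 10 = 53.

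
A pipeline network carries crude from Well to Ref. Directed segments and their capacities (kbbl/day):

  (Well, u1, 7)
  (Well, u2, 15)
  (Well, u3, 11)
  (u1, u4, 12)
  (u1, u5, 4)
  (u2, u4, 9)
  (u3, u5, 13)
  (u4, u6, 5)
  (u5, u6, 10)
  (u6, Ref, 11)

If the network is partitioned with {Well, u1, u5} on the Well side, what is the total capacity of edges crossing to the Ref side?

Edges leaving {Well, u1, u5}: Well→u2 (15), Well→u3 (11), u1→u4 (12), u5→u6 (10).
Cut capacity = 15 + 11 + 12 + 10 = 48.

48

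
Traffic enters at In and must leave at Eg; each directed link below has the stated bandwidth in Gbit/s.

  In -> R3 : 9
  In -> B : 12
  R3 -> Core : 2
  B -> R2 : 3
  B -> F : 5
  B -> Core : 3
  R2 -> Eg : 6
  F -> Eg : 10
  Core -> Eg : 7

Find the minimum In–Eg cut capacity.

Augment In→R3→Core→Eg: bottleneck 2, flow now 2.
Augment In→B→R2→Eg: bottleneck 3, flow now 5.
Augment In→B→F→Eg: bottleneck 5, flow now 10.
Augment In→B→Core→Eg: bottleneck 3, flow now 13.
No augmenting path remains; maximum flow = 13.
By max-flow min-cut, the minimum cut capacity equals the max flow.
In the residual graph, reachable from In: {In, R3, B}.
Min-cut edges: R3→Core (2), B→R2 (3), B→F (5), B→Core (3); capacity 2 + 3 + 5 + 3 = 13.

13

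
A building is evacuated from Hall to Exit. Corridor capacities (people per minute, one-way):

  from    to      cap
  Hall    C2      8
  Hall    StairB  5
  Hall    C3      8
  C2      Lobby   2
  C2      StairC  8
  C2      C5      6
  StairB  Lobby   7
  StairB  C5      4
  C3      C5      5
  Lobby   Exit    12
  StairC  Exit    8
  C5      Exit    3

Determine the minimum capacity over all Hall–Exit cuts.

16

Augment Hall→C2→Lobby→Exit: bottleneck 2, flow now 2.
Augment Hall→C2→StairC→Exit: bottleneck 6, flow now 8.
Augment Hall→StairB→Lobby→Exit: bottleneck 5, flow now 13.
Augment Hall→C3→C5→Exit: bottleneck 3, flow now 16.
No augmenting path remains; maximum flow = 16.
By max-flow min-cut, the minimum cut capacity equals the max flow.
In the residual graph, reachable from Hall: {Hall, C3, C5}.
Min-cut edges: Hall→C2 (8), Hall→StairB (5), C5→Exit (3); capacity 8 + 5 + 3 = 16.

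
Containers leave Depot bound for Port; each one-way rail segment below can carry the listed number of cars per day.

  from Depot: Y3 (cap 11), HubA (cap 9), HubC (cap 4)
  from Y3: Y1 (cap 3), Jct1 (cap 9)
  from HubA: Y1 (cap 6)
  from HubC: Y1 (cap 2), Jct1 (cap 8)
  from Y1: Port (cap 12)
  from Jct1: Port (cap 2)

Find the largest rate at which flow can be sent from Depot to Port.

Augment Depot→Y3→Y1→Port: bottleneck 3, flow now 3.
Augment Depot→Y3→Jct1→Port: bottleneck 2, flow now 5.
Augment Depot→HubA→Y1→Port: bottleneck 6, flow now 11.
Augment Depot→HubC→Y1→Port: bottleneck 2, flow now 13.
No augmenting path remains; maximum flow = 13.
In the residual graph, reachable from Depot: {Depot, Y3, HubA, HubC, Jct1}.
Min-cut edges: Y3→Y1 (3), HubA→Y1 (6), HubC→Y1 (2), Jct1→Port (2); capacity 3 + 6 + 2 + 2 = 13.
This cut is saturated, so no flow can exceed 13.

13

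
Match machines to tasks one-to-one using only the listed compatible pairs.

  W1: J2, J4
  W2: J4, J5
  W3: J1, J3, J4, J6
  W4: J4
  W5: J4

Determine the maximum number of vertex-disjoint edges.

4

Unit-capacity flow: source→left, listed edges, right→sink; max matching = max flow.
Augmenting path W1→J2 (+1); matched 1.
Augmenting path W2→J4 (+1); matched 2.
Augmenting path W3→J1 (+1); matched 3.
Augmenting path W4→J4→W2→J5 (+1); matched 4.
No augmenting path remains; maximum matching = 4.
König certificate: {W1, W2, W3, J4} is a vertex cover of size 4 (every listed pair touches it), so no matching can be larger.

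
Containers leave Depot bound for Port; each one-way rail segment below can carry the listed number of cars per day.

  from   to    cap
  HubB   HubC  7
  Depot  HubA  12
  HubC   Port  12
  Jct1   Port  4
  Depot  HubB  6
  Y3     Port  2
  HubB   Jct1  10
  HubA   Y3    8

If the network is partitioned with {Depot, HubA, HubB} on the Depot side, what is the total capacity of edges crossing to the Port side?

25

Edges leaving {Depot, HubA, HubB}: HubA→Y3 (8), HubB→HubC (7), HubB→Jct1 (10).
Cut capacity = 8 + 7 + 10 = 25.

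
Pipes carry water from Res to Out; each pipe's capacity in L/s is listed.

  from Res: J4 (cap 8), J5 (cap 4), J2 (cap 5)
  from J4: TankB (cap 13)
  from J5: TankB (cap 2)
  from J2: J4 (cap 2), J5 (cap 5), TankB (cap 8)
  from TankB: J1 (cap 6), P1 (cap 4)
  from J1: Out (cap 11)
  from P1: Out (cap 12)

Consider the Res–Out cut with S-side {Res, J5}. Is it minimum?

No — its capacity is 15, but the minimum cut has capacity 10.

Given cut capacity: 8 + 5 + 2 = 15.
Augment Res→J4→TankB→J1→Out: bottleneck 6, flow now 6.
Augment Res→J4→TankB→P1→Out: bottleneck 2, flow now 8.
Augment Res→J5→TankB→P1→Out: bottleneck 2, flow now 10.
No augmenting path remains; maximum flow = 10.
In the residual graph, reachable from Res: {Res, J4, J5, J2, TankB}.
Min-cut edges: TankB→J1 (6), TankB→P1 (4); capacity 6 + 4 = 10.
Cut capacity 15 exceeds the max flow 10, so it is not minimum.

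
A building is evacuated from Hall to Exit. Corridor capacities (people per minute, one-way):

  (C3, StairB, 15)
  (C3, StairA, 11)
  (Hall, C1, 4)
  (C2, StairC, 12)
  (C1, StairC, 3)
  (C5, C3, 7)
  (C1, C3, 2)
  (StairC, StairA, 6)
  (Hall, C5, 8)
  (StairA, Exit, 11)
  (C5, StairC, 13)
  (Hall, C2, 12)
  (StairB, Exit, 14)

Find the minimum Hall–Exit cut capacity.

15

Augment Hall→C5→StairC→StairA→Exit: bottleneck 6, flow now 6.
Augment Hall→C5→C3→StairB→Exit: bottleneck 2, flow now 8.
Augment Hall→C1→C3→StairB→Exit: bottleneck 2, flow now 10.
Augment Hall→C1→StairC→C5→C3→StairB→Exit: bottleneck 2, flow now 12. (uses reverse residual edge)
Augment Hall→C2→StairC→C5→C3→StairB→Exit: bottleneck 3, flow now 15. (uses reverse residual edge)
No augmenting path remains; maximum flow = 15.
By max-flow min-cut, the minimum cut capacity equals the max flow.
In the residual graph, reachable from Hall: {Hall, C5, C1, C2, StairC}.
Min-cut edges: C5→C3 (7), C1→C3 (2), StairC→StairA (6); capacity 7 + 2 + 6 = 15.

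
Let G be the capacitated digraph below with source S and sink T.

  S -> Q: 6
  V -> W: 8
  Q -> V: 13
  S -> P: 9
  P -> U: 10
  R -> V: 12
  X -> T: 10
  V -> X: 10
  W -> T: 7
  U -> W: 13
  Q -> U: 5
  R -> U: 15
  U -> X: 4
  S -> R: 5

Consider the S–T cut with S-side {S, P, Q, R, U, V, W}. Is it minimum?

Given cut capacity: 4 + 10 + 7 = 21.
Augment S→P→U→W→T: bottleneck 7, flow now 7.
Augment S→P→U→X→T: bottleneck 2, flow now 9.
Augment S→Q→U→X→T: bottleneck 2, flow now 11.
Augment S→Q→V→X→T: bottleneck 4, flow now 15.
Augment S→R→V→X→T: bottleneck 2, flow now 17.
No augmenting path remains; maximum flow = 17.
In the residual graph, reachable from S: {S, P, Q, R, U, V, W, X}.
Min-cut edges: W→T (7), X→T (10); capacity 7 + 10 = 17.
Cut capacity 21 exceeds the max flow 17, so it is not minimum.

No — its capacity is 21, but the minimum cut has capacity 17.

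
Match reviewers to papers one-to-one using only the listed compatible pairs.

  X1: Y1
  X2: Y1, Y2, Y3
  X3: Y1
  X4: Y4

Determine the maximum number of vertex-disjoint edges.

Unit-capacity flow: source→left, listed edges, right→sink; max matching = max flow.
Augmenting path X1→Y1 (+1); matched 1.
Augmenting path X2→Y2 (+1); matched 2.
Augmenting path X4→Y4 (+1); matched 3.
No augmenting path remains; maximum matching = 3.
König certificate: {X2, X4, Y1} is a vertex cover of size 3 (every listed pair touches it), so no matching can be larger.

3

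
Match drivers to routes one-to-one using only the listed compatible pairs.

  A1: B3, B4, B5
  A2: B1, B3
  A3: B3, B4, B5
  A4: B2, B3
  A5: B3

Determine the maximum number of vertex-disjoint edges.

5

Unit-capacity flow: source→left, listed edges, right→sink; max matching = max flow.
Augmenting path A1→B3 (+1); matched 1.
Augmenting path A2→B1 (+1); matched 2.
Augmenting path A3→B4 (+1); matched 3.
Augmenting path A4→B2 (+1); matched 4.
Augmenting path A5→B3→A1→B5 (+1); matched 5.
No augmenting path remains; maximum matching = 5.
König certificate: {A1, A2, A3, A4, A5} is a vertex cover of size 5 (every listed pair touches it), so no matching can be larger.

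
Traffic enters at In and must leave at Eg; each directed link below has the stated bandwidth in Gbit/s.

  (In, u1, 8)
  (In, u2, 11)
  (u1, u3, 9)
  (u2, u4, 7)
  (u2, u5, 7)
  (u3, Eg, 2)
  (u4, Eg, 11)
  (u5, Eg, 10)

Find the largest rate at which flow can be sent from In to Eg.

Augment In→u1→u3→Eg: bottleneck 2, flow now 2.
Augment In→u2→u4→Eg: bottleneck 7, flow now 9.
Augment In→u2→u5→Eg: bottleneck 4, flow now 13.
No augmenting path remains; maximum flow = 13.
In the residual graph, reachable from In: {In, u1, u3}.
Min-cut edges: In→u2 (11), u3→Eg (2); capacity 11 + 2 = 13.
This cut is saturated, so no flow can exceed 13.

13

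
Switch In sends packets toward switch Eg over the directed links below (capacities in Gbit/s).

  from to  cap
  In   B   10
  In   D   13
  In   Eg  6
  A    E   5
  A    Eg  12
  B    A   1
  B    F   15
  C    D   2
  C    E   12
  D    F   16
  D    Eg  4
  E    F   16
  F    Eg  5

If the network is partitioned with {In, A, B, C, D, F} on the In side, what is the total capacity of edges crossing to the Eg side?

44

Edges leaving {In, A, B, C, D, F}: In→Eg (6), A→E (5), A→Eg (12), C→E (12), D→Eg (4), F→Eg (5).
Cut capacity = 6 + 5 + 12 + 12 + 4 + 5 = 44.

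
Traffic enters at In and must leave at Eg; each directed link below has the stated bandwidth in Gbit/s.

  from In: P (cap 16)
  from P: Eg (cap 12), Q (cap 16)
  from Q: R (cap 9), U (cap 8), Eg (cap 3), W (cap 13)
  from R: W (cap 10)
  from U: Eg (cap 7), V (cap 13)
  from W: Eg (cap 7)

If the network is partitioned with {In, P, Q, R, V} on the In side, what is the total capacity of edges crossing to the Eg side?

46

Edges leaving {In, P, Q, R, V}: P→Eg (12), Q→U (8), Q→W (13), Q→Eg (3), R→W (10).
Cut capacity = 12 + 8 + 13 + 3 + 10 = 46.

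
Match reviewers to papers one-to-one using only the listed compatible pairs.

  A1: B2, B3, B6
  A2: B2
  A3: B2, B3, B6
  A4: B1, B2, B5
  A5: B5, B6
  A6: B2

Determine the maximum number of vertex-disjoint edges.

5

Unit-capacity flow: source→left, listed edges, right→sink; max matching = max flow.
Augmenting path A1→B2 (+1); matched 1.
Augmenting path A3→B3 (+1); matched 2.
Augmenting path A4→B1 (+1); matched 3.
Augmenting path A5→B5 (+1); matched 4.
Augmenting path A2→B2→A1→B6 (+1); matched 5.
No augmenting path remains; maximum matching = 5.
König certificate: {A1, A3, A4, A5, B2} is a vertex cover of size 5 (every listed pair touches it), so no matching can be larger.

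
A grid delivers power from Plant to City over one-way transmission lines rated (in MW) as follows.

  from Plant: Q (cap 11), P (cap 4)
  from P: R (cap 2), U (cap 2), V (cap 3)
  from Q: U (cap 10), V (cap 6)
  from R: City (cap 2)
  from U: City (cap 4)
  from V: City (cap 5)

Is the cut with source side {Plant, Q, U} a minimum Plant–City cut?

No — its capacity is 14, but the minimum cut has capacity 11.

Given cut capacity: 4 + 6 + 4 = 14.
Augment Plant→P→R→City: bottleneck 2, flow now 2.
Augment Plant→P→U→City: bottleneck 2, flow now 4.
Augment Plant→Q→U→City: bottleneck 2, flow now 6.
Augment Plant→Q→V→City: bottleneck 5, flow now 11.
No augmenting path remains; maximum flow = 11.
In the residual graph, reachable from Plant: {Plant, P, Q, U, V}.
Min-cut edges: P→R (2), U→City (4), V→City (5); capacity 2 + 4 + 5 = 11.
Cut capacity 14 exceeds the max flow 11, so it is not minimum.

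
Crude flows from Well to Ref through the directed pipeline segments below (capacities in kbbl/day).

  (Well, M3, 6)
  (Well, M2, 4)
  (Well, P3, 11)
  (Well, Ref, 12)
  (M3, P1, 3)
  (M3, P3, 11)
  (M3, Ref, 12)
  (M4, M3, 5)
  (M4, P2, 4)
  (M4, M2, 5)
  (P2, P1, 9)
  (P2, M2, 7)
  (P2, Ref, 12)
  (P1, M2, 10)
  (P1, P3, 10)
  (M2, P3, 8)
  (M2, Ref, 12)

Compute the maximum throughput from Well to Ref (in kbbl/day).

Augment Well→Ref: bottleneck 12, flow now 12.
Augment Well→M3→Ref: bottleneck 6, flow now 18.
Augment Well→M2→Ref: bottleneck 4, flow now 22.
No augmenting path remains; maximum flow = 22.
In the residual graph, reachable from Well: {Well, P3}.
Min-cut edges: Well→M3 (6), Well→M2 (4), Well→Ref (12); capacity 6 + 4 + 12 = 22.
This cut is saturated, so no flow can exceed 22.

22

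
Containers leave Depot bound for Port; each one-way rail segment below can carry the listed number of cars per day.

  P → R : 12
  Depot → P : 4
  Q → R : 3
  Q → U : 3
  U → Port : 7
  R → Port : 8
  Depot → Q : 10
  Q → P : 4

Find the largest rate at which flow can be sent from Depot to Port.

11

Augment Depot→P→R→Port: bottleneck 4, flow now 4.
Augment Depot→Q→R→Port: bottleneck 3, flow now 7.
Augment Depot→Q→U→Port: bottleneck 3, flow now 10.
Augment Depot→Q→P→R→Port: bottleneck 1, flow now 11.
No augmenting path remains; maximum flow = 11.
In the residual graph, reachable from Depot: {Depot, P, Q, R}.
Min-cut edges: Q→U (3), R→Port (8); capacity 3 + 8 = 11.
This cut is saturated, so no flow can exceed 11.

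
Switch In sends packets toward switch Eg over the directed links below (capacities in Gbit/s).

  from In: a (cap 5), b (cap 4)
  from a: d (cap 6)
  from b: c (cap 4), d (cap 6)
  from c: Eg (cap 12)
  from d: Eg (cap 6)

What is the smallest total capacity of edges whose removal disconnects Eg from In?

9

Augment In→a→d→Eg: bottleneck 5, flow now 5.
Augment In→b→c→Eg: bottleneck 4, flow now 9.
No augmenting path remains; maximum flow = 9.
By max-flow min-cut, the minimum cut capacity equals the max flow.
In the residual graph, reachable from In: {In}.
Min-cut edges: In→a (5), In→b (4); capacity 5 + 4 = 9.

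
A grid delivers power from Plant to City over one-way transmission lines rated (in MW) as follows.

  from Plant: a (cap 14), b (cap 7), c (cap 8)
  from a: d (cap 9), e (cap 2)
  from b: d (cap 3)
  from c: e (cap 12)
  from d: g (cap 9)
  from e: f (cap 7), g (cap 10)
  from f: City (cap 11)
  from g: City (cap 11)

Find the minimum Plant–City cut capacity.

18

Augment Plant→a→d→g→City: bottleneck 9, flow now 9.
Augment Plant→a→e→f→City: bottleneck 2, flow now 11.
Augment Plant→c→e→f→City: bottleneck 5, flow now 16.
Augment Plant→c→e→g→City: bottleneck 2, flow now 18.
No augmenting path remains; maximum flow = 18.
By max-flow min-cut, the minimum cut capacity equals the max flow.
In the residual graph, reachable from Plant: {Plant, a, b, c, d, e, g}.
Min-cut edges: e→f (7), g→City (11); capacity 7 + 11 = 18.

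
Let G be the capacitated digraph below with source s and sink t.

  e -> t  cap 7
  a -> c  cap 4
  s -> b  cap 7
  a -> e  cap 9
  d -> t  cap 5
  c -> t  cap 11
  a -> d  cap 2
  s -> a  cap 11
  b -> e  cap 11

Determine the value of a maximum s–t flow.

Augment s→a→c→t: bottleneck 4, flow now 4.
Augment s→a→d→t: bottleneck 2, flow now 6.
Augment s→a→e→t: bottleneck 5, flow now 11.
Augment s→b→e→t: bottleneck 2, flow now 13.
No augmenting path remains; maximum flow = 13.
In the residual graph, reachable from s: {s, a, b, e}.
Min-cut edges: a→c (4), a→d (2), e→t (7); capacity 4 + 2 + 7 = 13.
This cut is saturated, so no flow can exceed 13.

13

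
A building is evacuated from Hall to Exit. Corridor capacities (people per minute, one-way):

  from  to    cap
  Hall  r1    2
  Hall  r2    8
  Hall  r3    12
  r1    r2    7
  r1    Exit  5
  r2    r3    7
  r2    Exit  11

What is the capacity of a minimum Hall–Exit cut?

10

Augment Hall→r1→Exit: bottleneck 2, flow now 2.
Augment Hall→r2→Exit: bottleneck 8, flow now 10.
No augmenting path remains; maximum flow = 10.
By max-flow min-cut, the minimum cut capacity equals the max flow.
In the residual graph, reachable from Hall: {Hall, r3}.
Min-cut edges: Hall→r1 (2), Hall→r2 (8); capacity 2 + 8 = 10.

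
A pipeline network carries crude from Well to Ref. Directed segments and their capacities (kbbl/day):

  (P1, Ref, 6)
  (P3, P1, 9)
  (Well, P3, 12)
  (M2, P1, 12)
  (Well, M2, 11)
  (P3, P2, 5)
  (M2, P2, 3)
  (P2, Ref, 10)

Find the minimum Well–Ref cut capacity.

14

Augment Well→M2→P2→Ref: bottleneck 3, flow now 3.
Augment Well→M2→P1→Ref: bottleneck 6, flow now 9.
Augment Well→P3→P2→Ref: bottleneck 5, flow now 14.
No augmenting path remains; maximum flow = 14.
By max-flow min-cut, the minimum cut capacity equals the max flow.
In the residual graph, reachable from Well: {Well, M2, P3, P1}.
Min-cut edges: M2→P2 (3), P3→P2 (5), P1→Ref (6); capacity 3 + 5 + 6 = 14.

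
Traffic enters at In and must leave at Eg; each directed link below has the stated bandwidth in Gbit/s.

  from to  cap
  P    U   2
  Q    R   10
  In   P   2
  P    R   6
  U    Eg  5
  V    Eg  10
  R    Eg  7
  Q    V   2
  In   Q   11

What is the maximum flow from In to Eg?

11

Augment In→P→R→Eg: bottleneck 2, flow now 2.
Augment In→Q→R→Eg: bottleneck 5, flow now 7.
Augment In→Q→V→Eg: bottleneck 2, flow now 9.
Augment In→Q→R→P→U→Eg: bottleneck 2, flow now 11. (uses reverse residual edge)
No augmenting path remains; maximum flow = 11.
In the residual graph, reachable from In: {In, Q, R}.
Min-cut edges: In→P (2), Q→V (2), R→Eg (7); capacity 2 + 2 + 7 = 11.
This cut is saturated, so no flow can exceed 11.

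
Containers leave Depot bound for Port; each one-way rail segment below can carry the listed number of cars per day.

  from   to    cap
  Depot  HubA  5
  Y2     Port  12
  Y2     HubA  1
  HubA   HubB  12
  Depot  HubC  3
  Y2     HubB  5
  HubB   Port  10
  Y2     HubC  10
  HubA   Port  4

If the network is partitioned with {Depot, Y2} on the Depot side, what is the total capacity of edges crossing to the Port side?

36

Edges leaving {Depot, Y2}: Depot→HubA (5), Depot→HubC (3), Y2→HubA (1), Y2→HubC (10), Y2→HubB (5), Y2→Port (12).
Cut capacity = 5 + 3 + 1 + 10 + 5 + 12 = 36.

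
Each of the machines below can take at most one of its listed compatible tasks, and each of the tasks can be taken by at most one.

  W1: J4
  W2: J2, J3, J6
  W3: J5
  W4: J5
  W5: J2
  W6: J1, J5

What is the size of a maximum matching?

Unit-capacity flow: source→left, listed edges, right→sink; max matching = max flow.
Augmenting path W1→J4 (+1); matched 1.
Augmenting path W2→J2 (+1); matched 2.
Augmenting path W3→J5 (+1); matched 3.
Augmenting path W6→J1 (+1); matched 4.
Augmenting path W5→J2→W2→J3 (+1); matched 5.
No augmenting path remains; maximum matching = 5.
König certificate: {W1, W2, W5, W6, J5} is a vertex cover of size 5 (every listed pair touches it), so no matching can be larger.

5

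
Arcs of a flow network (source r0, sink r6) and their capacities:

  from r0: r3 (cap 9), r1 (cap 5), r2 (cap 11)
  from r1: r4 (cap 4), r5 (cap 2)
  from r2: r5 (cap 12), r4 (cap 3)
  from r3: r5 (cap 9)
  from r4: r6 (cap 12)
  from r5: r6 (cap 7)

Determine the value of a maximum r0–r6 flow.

Augment r0→r1→r4→r6: bottleneck 4, flow now 4.
Augment r0→r1→r5→r6: bottleneck 1, flow now 5.
Augment r0→r2→r4→r6: bottleneck 3, flow now 8.
Augment r0→r2→r5→r6: bottleneck 6, flow now 14.
No augmenting path remains; maximum flow = 14.
In the residual graph, reachable from r0: {r0, r1, r2, r3, r5}.
Min-cut edges: r1→r4 (4), r2→r4 (3), r5→r6 (7); capacity 4 + 3 + 7 = 14.
This cut is saturated, so no flow can exceed 14.

14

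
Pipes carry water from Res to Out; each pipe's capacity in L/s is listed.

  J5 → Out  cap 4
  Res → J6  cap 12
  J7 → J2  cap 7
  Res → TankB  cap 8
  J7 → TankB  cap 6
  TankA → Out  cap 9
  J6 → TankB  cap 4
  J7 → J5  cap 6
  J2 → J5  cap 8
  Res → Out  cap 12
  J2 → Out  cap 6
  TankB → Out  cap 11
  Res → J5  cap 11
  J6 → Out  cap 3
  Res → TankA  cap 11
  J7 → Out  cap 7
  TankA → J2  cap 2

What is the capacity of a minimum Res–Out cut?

Augment Res→Out: bottleneck 12, flow now 12.
Augment Res→J6→Out: bottleneck 3, flow now 15.
Augment Res→TankA→Out: bottleneck 9, flow now 24.
Augment Res→TankB→Out: bottleneck 8, flow now 32.
Augment Res→J5→Out: bottleneck 4, flow now 36.
Augment Res→J6→TankB→Out: bottleneck 3, flow now 39.
Augment Res→TankA→J2→Out: bottleneck 2, flow now 41.
No augmenting path remains; maximum flow = 41.
By max-flow min-cut, the minimum cut capacity equals the max flow.
In the residual graph, reachable from Res: {Res, J6, TankB, J5}.
Min-cut edges: Res→TankA (11), Res→Out (12), J6→Out (3), TankB→Out (11), J5→Out (4); capacity 11 + 12 + 3 + 11 + 4 = 41.

41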